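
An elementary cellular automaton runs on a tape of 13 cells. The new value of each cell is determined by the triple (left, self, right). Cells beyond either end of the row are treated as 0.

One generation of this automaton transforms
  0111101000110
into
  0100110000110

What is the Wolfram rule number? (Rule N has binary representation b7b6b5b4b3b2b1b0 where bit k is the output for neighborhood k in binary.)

104

position 2: 111 → 0  (bit 7 = 0)
position 4: 110 → 1  (bit 6 = 1)
position 5: 101 → 1  (bit 5 = 1)
position 7: 100 → 0  (bit 4 = 0)
position 1: 011 → 1  (bit 3 = 1)
position 6: 010 → 0  (bit 2 = 0)
position 0: 001 → 0  (bit 1 = 0)
position 8: 000 → 0  (bit 0 = 0)
bits b7..b0 = 01101000 = 104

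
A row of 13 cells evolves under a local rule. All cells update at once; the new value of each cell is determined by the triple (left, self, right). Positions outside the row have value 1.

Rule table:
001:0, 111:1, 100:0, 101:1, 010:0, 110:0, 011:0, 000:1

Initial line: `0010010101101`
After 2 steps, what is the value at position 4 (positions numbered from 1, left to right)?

1

0000001010010
0111100100001
position 4 holds 1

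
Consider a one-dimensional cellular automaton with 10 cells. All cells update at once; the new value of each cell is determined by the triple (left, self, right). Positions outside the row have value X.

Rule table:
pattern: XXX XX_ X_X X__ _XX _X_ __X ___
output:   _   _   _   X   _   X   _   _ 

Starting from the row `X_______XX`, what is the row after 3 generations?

___X______

generation 1: _X________
generation 2: _XX_______
generation 3: ___X______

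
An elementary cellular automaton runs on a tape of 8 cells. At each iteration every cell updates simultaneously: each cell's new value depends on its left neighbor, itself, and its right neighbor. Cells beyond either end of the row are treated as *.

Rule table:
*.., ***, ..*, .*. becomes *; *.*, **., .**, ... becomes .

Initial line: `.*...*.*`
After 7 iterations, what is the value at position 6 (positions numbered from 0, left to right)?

.

.**.**..
......**
*....*.*
.*..**..
.***..**
..*.**.*
***.....
position 6 holds .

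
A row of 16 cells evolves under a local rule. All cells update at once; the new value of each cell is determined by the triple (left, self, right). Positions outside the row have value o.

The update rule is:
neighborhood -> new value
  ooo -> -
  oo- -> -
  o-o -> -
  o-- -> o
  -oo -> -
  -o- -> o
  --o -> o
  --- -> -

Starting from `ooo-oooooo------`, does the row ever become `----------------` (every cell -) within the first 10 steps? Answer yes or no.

----------o----o
o--------ooo--o-
-o------o---ooo-
-oo----ooo-o----
---o--o----oo--o
o-oooooo--o--oo-
--------ooooo---
o------o-----o-o
-o----ooo---oo--
-oo--o---o-o--oo
step 10 is -oo--o---o-o--oo, still not uniform -

no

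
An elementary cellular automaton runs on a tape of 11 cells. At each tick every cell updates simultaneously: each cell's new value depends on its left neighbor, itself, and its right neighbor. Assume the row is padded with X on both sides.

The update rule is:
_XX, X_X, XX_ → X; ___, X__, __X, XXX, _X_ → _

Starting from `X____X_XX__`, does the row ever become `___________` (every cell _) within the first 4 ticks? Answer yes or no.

no

X_____XXX__
X_____X_X__
X______X___
X__________
tick 4 is X__________, still not uniform _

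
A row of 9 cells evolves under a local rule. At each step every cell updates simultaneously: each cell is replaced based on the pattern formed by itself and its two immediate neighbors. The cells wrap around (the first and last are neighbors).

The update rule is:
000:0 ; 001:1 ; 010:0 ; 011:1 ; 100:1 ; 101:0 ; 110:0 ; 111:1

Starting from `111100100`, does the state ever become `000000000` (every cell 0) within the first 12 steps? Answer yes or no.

no

111011011
110010011
101101111
001001111
110111110
100111100
011111011
011110010
111101101
111001001
110110111
100100111
step 12 is 100100111, still not uniform 0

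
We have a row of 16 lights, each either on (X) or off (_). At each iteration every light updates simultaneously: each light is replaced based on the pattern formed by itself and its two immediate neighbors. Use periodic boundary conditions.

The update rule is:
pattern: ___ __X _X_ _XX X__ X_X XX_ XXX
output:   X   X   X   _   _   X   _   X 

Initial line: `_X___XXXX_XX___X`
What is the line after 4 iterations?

XX_XX_XX_X___XXX
X_X__X__XX_XX_XX
_XX_XX_X__X__X_X
X__X__XX_XX_XXXX

X__X__XX_XX_XXXX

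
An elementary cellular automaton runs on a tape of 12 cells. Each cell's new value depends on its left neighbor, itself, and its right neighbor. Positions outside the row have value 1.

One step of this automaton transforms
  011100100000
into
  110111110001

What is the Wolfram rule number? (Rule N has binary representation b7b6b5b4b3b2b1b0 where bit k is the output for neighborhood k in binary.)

126

position 2: 111 → 0  (bit 7 = 0)
position 3: 110 → 1  (bit 6 = 1)
position 0: 101 → 1  (bit 5 = 1)
position 4: 100 → 1  (bit 4 = 1)
position 1: 011 → 1  (bit 3 = 1)
position 6: 010 → 1  (bit 2 = 1)
position 5: 001 → 1  (bit 1 = 1)
position 8: 000 → 0  (bit 0 = 0)
bits b7..b0 = 01111110 = 126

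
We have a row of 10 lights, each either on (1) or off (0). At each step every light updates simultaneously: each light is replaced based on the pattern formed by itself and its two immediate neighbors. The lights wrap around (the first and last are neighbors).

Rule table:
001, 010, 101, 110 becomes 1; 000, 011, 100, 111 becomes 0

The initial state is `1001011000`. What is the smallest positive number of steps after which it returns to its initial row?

1011101001
1100111010
0101001111
1111010001
0001110010
0010010110
0110111010
1011001110
1101010011
0111110100
1000011100
1000100101
1001101110
1010110011
1111010100
0001111101
0010000111
0110001001
1010011011
1110101100
0011110101
0100011111
1100100001
0101100010
1110100110
0011101011
0100111101
1101000111
0111001000
1001011000

30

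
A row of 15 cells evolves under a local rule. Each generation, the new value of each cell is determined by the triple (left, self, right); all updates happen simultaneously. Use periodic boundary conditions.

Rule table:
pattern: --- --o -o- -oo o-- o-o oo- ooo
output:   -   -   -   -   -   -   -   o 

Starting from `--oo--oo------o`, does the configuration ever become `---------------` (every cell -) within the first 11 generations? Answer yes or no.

yes

---------------
all cells are - at generation 1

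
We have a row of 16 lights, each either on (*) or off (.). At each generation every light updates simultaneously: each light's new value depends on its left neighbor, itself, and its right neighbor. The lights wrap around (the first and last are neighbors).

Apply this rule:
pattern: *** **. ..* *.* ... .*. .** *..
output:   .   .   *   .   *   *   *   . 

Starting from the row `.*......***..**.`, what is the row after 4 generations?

.**..*......***.

**.******...**..
*..*......***..*
..**.******...**
.**..*......***.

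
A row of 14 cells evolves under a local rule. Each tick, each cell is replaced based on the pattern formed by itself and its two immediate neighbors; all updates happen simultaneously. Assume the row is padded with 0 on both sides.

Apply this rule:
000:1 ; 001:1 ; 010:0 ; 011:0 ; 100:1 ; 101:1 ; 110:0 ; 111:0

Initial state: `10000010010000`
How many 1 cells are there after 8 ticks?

3

01111101101111
10000010010000  (repeats tick 0; period 2)
tick 8: 10000010010000
count of 1: 3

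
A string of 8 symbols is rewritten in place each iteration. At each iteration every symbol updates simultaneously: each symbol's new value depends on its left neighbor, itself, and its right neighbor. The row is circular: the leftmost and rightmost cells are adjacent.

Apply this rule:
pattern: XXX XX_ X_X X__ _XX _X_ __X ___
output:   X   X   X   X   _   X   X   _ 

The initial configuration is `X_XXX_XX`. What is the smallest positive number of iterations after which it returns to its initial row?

XX_XXX_X
XXX_XXX_
_XXX_XXX
X_XXX_XX

4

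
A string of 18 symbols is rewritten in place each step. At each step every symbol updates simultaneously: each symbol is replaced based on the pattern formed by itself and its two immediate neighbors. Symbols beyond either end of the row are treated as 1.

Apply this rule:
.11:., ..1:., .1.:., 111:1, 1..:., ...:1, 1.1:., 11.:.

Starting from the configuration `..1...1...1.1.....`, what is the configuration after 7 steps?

....1.......11111.

step 1: ....1...1.....111.
step 2: .11...1...111..1..
step 3: ....1...1..1......
step 4: .11...1......1111.
step 5: ....1...1111..11..
step 6: .11...1..11.......
step 7: ....1.......11111.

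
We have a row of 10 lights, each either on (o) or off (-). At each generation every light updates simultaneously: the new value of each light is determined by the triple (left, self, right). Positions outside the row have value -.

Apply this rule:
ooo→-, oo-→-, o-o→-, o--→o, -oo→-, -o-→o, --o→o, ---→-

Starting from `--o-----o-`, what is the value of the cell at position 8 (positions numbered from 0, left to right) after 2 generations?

generation 1: -ooo---ooo
generation 2: o---o-o---
position 8 holds -

-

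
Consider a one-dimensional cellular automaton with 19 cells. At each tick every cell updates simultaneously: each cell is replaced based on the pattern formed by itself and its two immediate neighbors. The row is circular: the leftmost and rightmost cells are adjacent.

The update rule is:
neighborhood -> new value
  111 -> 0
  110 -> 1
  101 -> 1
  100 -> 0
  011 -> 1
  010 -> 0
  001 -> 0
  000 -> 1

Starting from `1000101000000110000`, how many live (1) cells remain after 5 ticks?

0010010011110110110
1000000010011111110
0011111000010000011
0010001011000111011
0000100111010101111
count of 1: 10

10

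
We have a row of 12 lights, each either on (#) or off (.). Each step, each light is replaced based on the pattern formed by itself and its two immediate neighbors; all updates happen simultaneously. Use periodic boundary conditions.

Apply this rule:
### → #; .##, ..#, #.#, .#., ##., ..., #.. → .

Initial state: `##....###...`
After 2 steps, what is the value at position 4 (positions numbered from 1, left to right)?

.

.......#....
............
position 4 holds .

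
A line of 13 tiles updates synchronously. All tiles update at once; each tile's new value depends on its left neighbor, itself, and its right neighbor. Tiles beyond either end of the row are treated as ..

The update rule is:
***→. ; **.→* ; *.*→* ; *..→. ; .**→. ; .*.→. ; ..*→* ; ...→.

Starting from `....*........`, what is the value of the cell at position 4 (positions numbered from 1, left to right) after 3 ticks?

.

...*.........
..*..........
.*...........
position 4 holds .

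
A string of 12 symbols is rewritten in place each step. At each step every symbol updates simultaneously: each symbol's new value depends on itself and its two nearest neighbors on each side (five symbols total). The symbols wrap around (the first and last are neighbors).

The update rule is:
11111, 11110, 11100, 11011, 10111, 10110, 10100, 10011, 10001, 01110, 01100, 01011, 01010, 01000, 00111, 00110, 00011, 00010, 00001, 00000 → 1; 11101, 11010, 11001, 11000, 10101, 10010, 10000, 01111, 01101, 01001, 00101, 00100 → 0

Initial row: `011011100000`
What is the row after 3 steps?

110111100111
101101101101
011011011011

011011011011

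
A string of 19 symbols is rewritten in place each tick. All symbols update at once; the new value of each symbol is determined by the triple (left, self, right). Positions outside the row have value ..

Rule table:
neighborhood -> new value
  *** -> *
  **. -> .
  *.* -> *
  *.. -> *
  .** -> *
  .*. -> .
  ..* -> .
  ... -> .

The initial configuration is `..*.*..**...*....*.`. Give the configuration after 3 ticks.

tick 1: ...*.*.*.*...*....*
tick 2: ....*.*.*.*...*....
tick 3: .....*.*.*.*...*...

.....*.*.*.*...*...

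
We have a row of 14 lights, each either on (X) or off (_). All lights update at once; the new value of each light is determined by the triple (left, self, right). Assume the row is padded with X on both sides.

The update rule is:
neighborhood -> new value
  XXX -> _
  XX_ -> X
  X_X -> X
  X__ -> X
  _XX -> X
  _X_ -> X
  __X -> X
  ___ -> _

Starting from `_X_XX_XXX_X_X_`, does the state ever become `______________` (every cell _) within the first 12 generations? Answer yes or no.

generation 1: XXXXXXX_XXXXXX
generation 2: ______XXX_____
generation 3: X____XX_XX___X
generation 4: XX__XXXXXXX_XX
generation 5: _XXXX_____XXX_
generation 6: XX__XX___XX_XX
generation 7: _XXXXXX_XXXXX_
generation 8: XX____XXX___XX
generation 9: _XX__XX_XX_XX_
generation 10: XXXXXXXXXXXXXX
generation 11: ______________
all cells are _ at generation 11

yes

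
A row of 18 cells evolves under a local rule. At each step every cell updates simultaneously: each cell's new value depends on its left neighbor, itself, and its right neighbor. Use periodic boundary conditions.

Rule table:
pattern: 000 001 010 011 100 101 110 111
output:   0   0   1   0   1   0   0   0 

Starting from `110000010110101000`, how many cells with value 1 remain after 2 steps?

step 1: 001000010000101100
step 2: 001100011000100010
count of 1: 6

6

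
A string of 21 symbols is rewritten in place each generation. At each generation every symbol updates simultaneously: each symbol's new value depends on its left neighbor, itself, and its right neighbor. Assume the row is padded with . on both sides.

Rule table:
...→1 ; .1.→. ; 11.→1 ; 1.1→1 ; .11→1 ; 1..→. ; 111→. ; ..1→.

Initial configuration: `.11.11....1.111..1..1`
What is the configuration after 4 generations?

11..1.......1.....1..

.11111.11..11.1......
.1...1111..111..11111
...1.1..1..1.1..1...1
11..1.......1.....1..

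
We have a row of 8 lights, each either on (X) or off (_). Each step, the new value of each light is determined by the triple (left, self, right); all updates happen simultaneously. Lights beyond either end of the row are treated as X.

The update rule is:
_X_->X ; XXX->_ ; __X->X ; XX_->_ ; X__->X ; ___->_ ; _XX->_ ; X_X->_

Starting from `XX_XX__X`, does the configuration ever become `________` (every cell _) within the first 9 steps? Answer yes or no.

yes

_____XX_
X___X___
_X_XXX_X
_X______
_XX____X
___X__X_
X_XXXXX_
________
all cells are _ at step 8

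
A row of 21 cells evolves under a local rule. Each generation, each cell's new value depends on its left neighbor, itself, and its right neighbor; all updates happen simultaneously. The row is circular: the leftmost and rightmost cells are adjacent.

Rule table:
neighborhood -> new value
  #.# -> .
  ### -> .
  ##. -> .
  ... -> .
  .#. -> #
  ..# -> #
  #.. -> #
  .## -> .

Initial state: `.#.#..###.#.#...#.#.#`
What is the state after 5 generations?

#.#..#..#....#.###.##

.#.###....#.##.##.#.#
.#....#..##.......#.#
.##..####..#.....##.#
...##....####...#...#
#.#..#..#....#.###.##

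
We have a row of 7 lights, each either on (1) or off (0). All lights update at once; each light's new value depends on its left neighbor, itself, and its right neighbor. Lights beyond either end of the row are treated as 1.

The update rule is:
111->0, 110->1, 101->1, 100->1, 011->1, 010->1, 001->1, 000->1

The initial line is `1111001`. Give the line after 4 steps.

0001111
1111000
0001111  (repeats step 1; period 2)
step 4: 1111000

1111000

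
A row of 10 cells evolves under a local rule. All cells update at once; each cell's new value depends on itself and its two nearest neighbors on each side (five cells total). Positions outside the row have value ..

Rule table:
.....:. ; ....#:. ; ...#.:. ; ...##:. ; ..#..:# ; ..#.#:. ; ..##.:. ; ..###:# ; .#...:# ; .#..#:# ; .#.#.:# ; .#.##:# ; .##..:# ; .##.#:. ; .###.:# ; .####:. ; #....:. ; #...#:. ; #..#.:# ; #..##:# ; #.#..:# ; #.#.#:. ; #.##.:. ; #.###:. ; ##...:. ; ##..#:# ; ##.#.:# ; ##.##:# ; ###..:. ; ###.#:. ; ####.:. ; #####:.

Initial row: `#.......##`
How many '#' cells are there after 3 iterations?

3

iteration 1: ##.......#
iteration 2: .#.......#
iteration 3: .##......#
count of #: 3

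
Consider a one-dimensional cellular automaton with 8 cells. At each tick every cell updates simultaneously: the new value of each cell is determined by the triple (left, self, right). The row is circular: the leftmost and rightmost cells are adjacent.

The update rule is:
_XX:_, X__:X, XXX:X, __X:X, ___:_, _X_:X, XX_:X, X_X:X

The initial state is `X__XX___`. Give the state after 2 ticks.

XXXX_XX_

tick 1: XXX_XX_X
tick 2: XXXX_XX_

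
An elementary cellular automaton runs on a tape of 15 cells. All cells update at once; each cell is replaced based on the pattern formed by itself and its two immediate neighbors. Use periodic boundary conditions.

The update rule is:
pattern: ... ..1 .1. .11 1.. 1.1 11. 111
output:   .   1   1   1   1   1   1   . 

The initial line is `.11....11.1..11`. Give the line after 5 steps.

11......11.....

1111..111111111
...1111........
..11..11.......
.11111111......
11......11.....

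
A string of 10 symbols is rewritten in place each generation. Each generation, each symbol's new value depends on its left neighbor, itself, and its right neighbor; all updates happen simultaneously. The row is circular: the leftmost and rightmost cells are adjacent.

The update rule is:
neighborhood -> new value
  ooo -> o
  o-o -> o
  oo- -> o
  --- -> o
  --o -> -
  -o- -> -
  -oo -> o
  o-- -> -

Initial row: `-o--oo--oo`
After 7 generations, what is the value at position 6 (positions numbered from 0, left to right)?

o---oo--oo
o-o-oo--oo
oo-ooo--oo
oooooo--oo
oooooo--oo  (fixed point — unchanged through generation 7)
position 6 holds -

-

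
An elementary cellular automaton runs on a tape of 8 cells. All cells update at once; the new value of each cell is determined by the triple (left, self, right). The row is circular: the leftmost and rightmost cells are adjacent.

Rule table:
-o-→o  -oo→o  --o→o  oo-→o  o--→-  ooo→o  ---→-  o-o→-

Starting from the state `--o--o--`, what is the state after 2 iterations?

ooo-oo--

-oo-oo--
ooo-oo--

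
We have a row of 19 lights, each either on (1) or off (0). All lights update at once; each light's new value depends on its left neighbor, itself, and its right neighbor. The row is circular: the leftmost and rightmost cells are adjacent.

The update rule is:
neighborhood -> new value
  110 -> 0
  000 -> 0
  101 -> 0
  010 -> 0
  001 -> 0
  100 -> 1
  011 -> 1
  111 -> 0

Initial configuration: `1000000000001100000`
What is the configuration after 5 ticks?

tick 1: 0100000000001010000
tick 2: 0010000000000001000
tick 3: 0001000000000000100
tick 4: 0000100000000000010
tick 5: 0000010000000000001

0000010000000000001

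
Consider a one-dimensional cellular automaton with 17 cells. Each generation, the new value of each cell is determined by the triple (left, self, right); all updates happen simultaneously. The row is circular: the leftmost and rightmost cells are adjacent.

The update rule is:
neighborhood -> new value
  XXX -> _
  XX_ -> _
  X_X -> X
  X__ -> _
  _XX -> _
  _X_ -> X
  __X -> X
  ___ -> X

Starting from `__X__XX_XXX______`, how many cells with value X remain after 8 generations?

7

XXX_X__X____XXXXX
___XX_XX_XXX_____
XXX__X__X____XXXX
____XX_XX_XXX____
XXXX__X__X____XXX
_____XX_XX_XXX___
XXXXX__X__X____XX
______XX_XX_XXX__
count of X: 7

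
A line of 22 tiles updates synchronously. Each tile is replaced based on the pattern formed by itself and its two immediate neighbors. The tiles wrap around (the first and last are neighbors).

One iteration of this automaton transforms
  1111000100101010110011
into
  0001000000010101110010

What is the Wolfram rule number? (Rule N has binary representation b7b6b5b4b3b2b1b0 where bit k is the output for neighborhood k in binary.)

104

position 0: 111 → 0  (bit 7 = 0)
position 3: 110 → 1  (bit 6 = 1)
position 11: 101 → 1  (bit 5 = 1)
position 4: 100 → 0  (bit 4 = 0)
position 16: 011 → 1  (bit 3 = 1)
position 7: 010 → 0  (bit 2 = 0)
position 6: 001 → 0  (bit 1 = 0)
position 5: 000 → 0  (bit 0 = 0)
bits b7..b0 = 01101000 = 104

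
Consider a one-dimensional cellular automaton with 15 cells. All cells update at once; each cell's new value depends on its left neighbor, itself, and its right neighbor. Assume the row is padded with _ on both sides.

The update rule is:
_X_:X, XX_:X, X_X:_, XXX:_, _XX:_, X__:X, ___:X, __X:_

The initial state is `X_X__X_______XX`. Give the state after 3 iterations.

X_XX_XXXXXXX__X
X__X_______XX_X
XX_XXXXXXX__X_X

XX_XXXXXXX__X_X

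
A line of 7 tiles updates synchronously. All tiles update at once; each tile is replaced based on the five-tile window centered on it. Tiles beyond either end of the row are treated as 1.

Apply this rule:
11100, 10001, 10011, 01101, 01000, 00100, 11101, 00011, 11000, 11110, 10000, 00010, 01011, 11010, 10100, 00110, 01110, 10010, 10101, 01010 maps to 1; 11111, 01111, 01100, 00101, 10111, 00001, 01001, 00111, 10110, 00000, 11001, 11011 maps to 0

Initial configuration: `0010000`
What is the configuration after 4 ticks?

0011010

tick 1: 0111101
tick 2: 0001100
tick 3: 1111001
tick 4: 0011010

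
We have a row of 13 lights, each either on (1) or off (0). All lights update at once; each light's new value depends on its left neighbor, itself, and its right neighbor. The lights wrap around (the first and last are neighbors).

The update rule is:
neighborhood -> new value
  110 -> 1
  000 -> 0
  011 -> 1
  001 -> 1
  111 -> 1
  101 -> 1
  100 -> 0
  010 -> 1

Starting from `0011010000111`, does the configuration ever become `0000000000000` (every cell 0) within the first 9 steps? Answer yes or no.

step 1: 0111110001111
step 2: 1111110011111
step 3: 1111110111111
step 4: 1111111111111
step 5: 1111111111111  (fixed point — unchanged through step 9)
step 9 is 1111111111111, still not uniform 0

no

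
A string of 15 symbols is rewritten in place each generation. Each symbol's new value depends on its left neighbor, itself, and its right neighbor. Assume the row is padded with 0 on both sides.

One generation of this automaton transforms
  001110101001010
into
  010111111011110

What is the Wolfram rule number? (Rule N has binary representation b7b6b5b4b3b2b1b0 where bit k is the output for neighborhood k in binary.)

230

position 3: 111 → 1  (bit 7 = 1)
position 4: 110 → 1  (bit 6 = 1)
position 5: 101 → 1  (bit 5 = 1)
position 9: 100 → 0  (bit 4 = 0)
position 2: 011 → 0  (bit 3 = 0)
position 6: 010 → 1  (bit 2 = 1)
position 1: 001 → 1  (bit 1 = 1)
position 0: 000 → 0  (bit 0 = 0)
bits b7..b0 = 11100110 = 230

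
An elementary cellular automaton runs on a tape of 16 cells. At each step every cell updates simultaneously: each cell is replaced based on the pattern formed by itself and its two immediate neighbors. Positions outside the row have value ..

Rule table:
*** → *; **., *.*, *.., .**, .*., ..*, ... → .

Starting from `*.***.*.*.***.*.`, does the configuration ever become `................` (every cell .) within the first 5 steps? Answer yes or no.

...*.......*....
................
all cells are . at step 2

yes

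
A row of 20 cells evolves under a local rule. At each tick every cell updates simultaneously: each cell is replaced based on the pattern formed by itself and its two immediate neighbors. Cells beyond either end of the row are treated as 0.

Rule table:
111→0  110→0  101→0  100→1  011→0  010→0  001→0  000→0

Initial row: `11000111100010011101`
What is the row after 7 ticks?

tick 1: 00100000010001000000
tick 2: 00010000001000100000
tick 3: 00001000000100010000
tick 4: 00000100000010001000
tick 5: 00000010000001000100
tick 6: 00000001000000100010
tick 7: 00000000100000010001

00000000100000010001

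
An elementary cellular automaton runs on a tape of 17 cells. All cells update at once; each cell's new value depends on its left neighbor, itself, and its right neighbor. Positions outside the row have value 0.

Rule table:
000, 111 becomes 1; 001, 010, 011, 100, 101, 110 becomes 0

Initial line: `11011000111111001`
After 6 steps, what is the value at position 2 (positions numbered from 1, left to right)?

00000010011110000
11111000001100111
01110011100000010
00100001001111000
10001100000110011
00100001110000000
position 2 holds 0

0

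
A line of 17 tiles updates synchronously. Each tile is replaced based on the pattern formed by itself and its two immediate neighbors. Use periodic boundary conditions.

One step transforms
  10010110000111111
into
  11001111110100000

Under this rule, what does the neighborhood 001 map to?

At position 2 the neighborhood is 001; the next row has 0 there.

0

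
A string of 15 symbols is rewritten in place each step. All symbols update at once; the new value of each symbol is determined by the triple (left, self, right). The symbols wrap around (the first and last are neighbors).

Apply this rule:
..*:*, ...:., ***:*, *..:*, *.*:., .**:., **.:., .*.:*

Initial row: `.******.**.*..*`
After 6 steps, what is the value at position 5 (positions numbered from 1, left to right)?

.

..****.....****
**.**.*...*.**.
......**.**....
.....*.....*...
....***...***..
...*.*.*.*.*.*.
position 5 holds .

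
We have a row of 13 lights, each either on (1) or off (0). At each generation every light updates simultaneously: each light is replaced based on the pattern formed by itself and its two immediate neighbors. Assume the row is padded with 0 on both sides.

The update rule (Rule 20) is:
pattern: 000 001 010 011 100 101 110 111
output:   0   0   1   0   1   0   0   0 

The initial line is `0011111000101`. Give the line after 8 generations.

0000000000101

generation 1: 0000000100101
generation 2: 0000000110101
generation 3: 0000000000101
generation 4: 0000000000101  (fixed point — unchanged through generation 8)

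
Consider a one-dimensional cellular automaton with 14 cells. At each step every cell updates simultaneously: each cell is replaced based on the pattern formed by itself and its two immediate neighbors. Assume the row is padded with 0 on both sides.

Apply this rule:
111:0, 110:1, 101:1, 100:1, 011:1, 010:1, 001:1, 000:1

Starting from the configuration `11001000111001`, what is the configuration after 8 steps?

11111111101111
10000000111001
11111111101111  (repeats step 1; period 2)
step 8: 10000000111001

10000000111001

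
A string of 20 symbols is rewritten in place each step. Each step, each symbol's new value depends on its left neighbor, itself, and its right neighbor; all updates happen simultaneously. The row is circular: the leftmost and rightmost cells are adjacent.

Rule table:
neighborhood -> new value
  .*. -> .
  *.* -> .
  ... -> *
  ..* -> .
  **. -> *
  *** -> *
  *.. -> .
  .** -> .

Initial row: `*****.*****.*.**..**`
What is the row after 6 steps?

*****..****....*...*
*****...***.**...*..
.****.*..**..*.*....
..***.....*......***
...**.***...****..**
.*..*..**.*..***...*

.*..*..**.*..***...*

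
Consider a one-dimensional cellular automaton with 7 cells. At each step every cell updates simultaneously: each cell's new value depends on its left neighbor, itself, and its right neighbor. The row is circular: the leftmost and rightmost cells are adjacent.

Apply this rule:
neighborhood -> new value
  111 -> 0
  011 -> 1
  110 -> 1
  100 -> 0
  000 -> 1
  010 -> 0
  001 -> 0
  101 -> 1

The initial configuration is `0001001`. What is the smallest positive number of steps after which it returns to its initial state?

14

0100000
0001111
0101001
1010000
0100110
0000110
1110110
1011111
1110000
1010110
0101111
1011001
1111001
0001001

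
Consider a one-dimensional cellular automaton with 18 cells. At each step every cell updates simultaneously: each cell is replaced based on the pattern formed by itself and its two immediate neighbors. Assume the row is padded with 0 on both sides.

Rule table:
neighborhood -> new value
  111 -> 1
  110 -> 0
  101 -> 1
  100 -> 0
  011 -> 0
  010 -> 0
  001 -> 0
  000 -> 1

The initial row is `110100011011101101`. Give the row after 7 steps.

001001000101010010
100000010010100000
001111000001001111
100110011100000110
000000001001110000
111111100000100111
011111001110000010

011111001110000010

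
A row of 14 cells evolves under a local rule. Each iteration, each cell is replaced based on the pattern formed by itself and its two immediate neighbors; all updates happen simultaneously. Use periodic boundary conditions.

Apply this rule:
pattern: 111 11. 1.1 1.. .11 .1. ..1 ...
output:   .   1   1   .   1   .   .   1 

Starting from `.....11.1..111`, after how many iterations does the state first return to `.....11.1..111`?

iteration 1: .111.111...1.1
iteration 2: 11.111.1.1..1.
iteration 3: 1111.11.1....1
iteration 4: ...11111..11.1
iteration 5: .1.1...1..111.
iteration 6: ..1..1....1.1.
iteration 7: 1......11..1..
iteration 8: ..1111.11.....
iteration 9: 1.1..1111.1111
iteration 10: 11...1..111...
iteration 11: 11.1....1.1.1.
iteration 12: 111..11..1.1.1
iteration 13: ..1..11...1.11
iteration 14: .....11.1..111

14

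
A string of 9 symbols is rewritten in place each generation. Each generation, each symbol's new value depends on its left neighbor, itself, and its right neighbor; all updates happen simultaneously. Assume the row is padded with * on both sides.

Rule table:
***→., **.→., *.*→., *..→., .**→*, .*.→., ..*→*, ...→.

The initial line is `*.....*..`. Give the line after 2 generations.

....*..**

.....*..*
....*..**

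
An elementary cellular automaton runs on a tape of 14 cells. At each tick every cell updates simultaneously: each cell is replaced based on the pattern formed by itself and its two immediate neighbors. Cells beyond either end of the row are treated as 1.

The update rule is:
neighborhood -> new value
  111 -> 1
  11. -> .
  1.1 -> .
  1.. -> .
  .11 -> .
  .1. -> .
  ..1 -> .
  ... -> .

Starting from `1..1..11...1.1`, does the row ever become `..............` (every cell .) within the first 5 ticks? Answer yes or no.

tick 1: ..............
all cells are . at tick 1

yes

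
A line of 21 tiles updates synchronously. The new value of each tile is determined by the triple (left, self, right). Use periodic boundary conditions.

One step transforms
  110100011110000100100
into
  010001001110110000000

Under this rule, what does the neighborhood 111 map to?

At position 8 the neighborhood is 111; the next row has 1 there.

1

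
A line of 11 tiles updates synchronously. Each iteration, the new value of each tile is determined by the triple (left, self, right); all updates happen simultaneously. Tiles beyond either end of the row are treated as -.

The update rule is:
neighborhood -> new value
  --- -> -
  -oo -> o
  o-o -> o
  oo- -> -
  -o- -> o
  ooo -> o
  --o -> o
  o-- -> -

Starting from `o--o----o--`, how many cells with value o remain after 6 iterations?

3

iteration 1: o-oo---oo--
iteration 2: ooo---oo---
iteration 3: oo---oo----
iteration 4: o---oo-----
iteration 5: o--oo------
iteration 6: o-oo-------
count of o: 3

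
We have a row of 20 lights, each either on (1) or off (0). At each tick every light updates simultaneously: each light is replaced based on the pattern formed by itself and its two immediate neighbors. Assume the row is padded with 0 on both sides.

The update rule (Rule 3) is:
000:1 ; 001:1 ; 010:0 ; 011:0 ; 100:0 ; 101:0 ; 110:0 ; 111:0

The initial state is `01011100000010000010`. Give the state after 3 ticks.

11000000111110011110

tick 1: 10000001111100111100
tick 2: 00111110000001000001
tick 3: 11000000111110011110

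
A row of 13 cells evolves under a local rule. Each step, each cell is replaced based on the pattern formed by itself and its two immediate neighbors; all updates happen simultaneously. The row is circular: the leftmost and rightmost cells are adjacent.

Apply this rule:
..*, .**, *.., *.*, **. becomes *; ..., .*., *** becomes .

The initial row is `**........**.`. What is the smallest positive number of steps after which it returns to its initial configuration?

step 1: ***......****
step 2: ..**....**...
step 3: .****..****..
step 4: **..****..**.
step 5: *****..******
step 6: ....****.....
step 7: ...**..**....
step 8: ..********...
step 9: .**......**..
step 10: ****....****.
step 11: *..**..**..**
step 12: ************.
step 13: *..........**
step 14: **........**.

14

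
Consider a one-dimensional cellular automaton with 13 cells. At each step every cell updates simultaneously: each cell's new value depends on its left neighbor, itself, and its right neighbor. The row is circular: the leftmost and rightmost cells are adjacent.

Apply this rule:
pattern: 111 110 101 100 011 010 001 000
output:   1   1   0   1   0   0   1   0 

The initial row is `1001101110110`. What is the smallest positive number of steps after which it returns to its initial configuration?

step 1: 0110100110010
step 2: 1010011011101
step 3: 1001101001100
step 4: 0110100110111
step 5: 0010011010011
step 6: 1101101001101
step 7: 1100100110100
step 8: 0111011010011
step 9: 0011001001101
step 10: 1101110110100
step 11: 0100110010011
step 12: 0011011101101
step 13: 1101001100100
step 14: 0100110111011
step 15: 0011010011001
step 16: 1101001101110
step 17: 0100110100110
step 18: 1011010011011
step 19: 1001001101001
step 20: 1110110100110
step 21: 0110010011010
step 22: 1011101101001
step 23: 1001100100110
step 24: 0110111011010
step 25: 1010011001001
step 26: 1001101110110

26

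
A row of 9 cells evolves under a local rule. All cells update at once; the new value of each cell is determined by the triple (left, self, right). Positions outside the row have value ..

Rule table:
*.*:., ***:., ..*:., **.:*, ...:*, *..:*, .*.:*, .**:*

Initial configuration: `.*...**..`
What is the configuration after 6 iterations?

.*.*.**.*

.***.****
.*.*.*..*
.*.*.**.*
.*.*.**.*  (fixed point — unchanged through iteration 6)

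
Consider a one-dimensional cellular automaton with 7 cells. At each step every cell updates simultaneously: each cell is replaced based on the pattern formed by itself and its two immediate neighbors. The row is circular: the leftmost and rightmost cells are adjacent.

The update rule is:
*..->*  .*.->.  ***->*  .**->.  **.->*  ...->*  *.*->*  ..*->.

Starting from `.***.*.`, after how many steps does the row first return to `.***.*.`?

..***.*
*..***.
.*..***
*.*..**
**.*..*
***.*..
.***.*.

7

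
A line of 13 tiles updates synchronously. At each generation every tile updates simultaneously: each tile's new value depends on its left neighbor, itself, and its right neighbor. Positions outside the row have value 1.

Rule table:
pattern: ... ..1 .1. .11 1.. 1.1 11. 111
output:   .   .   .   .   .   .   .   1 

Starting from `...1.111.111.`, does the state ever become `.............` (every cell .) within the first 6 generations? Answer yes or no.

......1...1..
.............
all cells are . at generation 2

yes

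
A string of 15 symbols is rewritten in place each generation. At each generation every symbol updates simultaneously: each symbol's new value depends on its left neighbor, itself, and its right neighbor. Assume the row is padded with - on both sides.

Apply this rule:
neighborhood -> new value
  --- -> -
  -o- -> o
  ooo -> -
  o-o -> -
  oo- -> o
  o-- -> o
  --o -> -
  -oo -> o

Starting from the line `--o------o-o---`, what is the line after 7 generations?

--oo-----o-oo--
--ooo----o-ooo-
--o-oo---o-o-oo
--o-ooo--o-o-oo
--o-o-oo-o-o-oo
--o-o-oo-o-o-oo  (fixed point — unchanged through generation 7)

--o-o-oo-o-o-oo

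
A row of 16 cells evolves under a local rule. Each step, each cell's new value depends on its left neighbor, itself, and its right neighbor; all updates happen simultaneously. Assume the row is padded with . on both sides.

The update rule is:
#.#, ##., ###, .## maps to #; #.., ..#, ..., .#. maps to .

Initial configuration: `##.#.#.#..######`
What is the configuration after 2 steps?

###.#.#...######
####.#....######

####.#....######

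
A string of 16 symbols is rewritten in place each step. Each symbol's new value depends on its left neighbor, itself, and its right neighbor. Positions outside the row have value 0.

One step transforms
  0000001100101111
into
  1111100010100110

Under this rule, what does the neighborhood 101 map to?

0

At position 11 the neighborhood is 101; the next row has 0 there.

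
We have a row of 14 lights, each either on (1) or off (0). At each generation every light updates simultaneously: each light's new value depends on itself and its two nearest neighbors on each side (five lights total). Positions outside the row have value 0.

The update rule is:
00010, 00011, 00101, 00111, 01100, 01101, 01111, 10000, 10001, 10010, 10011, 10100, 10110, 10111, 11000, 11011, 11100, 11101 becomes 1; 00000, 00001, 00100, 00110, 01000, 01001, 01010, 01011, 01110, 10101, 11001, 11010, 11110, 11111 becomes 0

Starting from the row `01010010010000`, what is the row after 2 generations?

generation 1: 11010100100100
generation 2: 01000101001001

01000101001001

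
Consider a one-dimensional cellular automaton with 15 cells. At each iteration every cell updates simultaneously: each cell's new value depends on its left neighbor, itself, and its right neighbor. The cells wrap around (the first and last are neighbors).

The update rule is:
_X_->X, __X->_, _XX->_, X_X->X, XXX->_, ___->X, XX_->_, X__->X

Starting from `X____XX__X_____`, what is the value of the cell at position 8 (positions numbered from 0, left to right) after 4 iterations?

_

XXXX___X_XXXXX_
____XX_XX_____X
XXX___X__XXXX_X
___XX_XX_____X_
position 8 holds _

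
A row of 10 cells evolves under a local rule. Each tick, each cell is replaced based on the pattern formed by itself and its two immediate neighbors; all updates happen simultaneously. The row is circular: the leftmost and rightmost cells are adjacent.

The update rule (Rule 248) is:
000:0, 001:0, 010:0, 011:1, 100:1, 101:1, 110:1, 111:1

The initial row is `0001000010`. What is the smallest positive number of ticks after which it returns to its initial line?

5

tick 1: 0000100001
tick 2: 1000010000
tick 3: 0100001000
tick 4: 0010000100
tick 5: 0001000010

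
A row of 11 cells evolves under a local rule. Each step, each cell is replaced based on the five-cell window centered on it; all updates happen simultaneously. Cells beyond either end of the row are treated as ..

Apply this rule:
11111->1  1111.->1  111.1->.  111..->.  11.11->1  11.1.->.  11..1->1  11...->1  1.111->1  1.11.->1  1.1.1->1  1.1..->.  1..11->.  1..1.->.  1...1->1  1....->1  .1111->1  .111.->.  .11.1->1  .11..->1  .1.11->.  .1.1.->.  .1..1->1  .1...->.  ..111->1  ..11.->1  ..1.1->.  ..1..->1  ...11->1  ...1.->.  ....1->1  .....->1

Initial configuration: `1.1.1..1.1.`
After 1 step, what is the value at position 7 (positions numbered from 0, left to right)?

.

step 1: ..1..1.....
position 7 holds .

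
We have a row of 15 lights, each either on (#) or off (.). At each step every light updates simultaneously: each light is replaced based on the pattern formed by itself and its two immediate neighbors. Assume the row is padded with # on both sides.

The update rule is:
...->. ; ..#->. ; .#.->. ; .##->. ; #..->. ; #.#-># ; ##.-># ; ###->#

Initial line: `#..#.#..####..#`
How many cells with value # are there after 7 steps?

1

#...#....###...
#.........##...
#..........#...
#..............
#..............  (fixed point — unchanged through step 7)
count of #: 1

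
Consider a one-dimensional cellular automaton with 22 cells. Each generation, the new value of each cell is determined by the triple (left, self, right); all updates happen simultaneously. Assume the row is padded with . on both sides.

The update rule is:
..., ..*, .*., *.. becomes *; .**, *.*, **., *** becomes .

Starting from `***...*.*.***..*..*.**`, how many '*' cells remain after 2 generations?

generation 1: ...****.*....******...
generation 2: ***.....*****......***
count of *: 11

11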